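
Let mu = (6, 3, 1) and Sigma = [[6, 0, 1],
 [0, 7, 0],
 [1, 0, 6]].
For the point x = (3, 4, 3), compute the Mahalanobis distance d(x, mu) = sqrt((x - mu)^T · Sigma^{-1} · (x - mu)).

Step 1 — centre the observation: (x - mu) = (-3, 1, 2).

Step 2 — invert Sigma (cofactor / det for 3×3, or solve directly):
  Sigma^{-1} = [[0.1714, 0, -0.0286],
 [0, 0.1429, 0],
 [-0.0286, 0, 0.1714]].

Step 3 — form the quadratic (x - mu)^T · Sigma^{-1} · (x - mu):
  Sigma^{-1} · (x - mu) = (-0.5714, 0.1429, 0.4286).
  (x - mu)^T · [Sigma^{-1} · (x - mu)] = (-3)·(-0.5714) + (1)·(0.1429) + (2)·(0.4286) = 2.7143.

Step 4 — take square root: d = √(2.7143) ≈ 1.6475.

d(x, mu) = √(2.7143) ≈ 1.6475


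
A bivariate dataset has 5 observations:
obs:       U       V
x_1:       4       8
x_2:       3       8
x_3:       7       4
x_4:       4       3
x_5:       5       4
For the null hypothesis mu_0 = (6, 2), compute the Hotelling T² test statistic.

Step 1 — sample mean vector:
  mean(U) = (4 + 3 + 7 + 4 + 5) / 5 = 23/5 = 4.6
  mean(V) = (8 + 8 + 4 + 3 + 4) / 5 = 27/5 = 5.4
  x̄ = (4.6, 5.4),  deviation x̄ - mu_0 = (4.6, 5.4) - (6, 2) = (-1.4, 3.4).

Step 2 — sample covariance matrix, S[i,j] = (1/(n-1)) · Σ_k (x_{k,i} - mean_i) · (x_{k,j} - mean_j), divisor n-1 = 4:
  S[U,U] = ((-0.6)·(-0.6) + (-1.6)·(-1.6) + (2.4)·(2.4) + (-0.6)·(-0.6) + (0.4)·(0.4)) / 4 = 9.2/4 = 2.3
  S[U,V] = ((-0.6)·(2.6) + (-1.6)·(2.6) + (2.4)·(-1.4) + (-0.6)·(-2.4) + (0.4)·(-1.4)) / 4 = -8.2/4 = -2.05
  S[V,V] = ((2.6)·(2.6) + (2.6)·(2.6) + (-1.4)·(-1.4) + (-2.4)·(-2.4) + (-1.4)·(-1.4)) / 4 = 23.2/4 = 5.8
  S = [[2.3, -2.05],
 [-2.05, 5.8]].

Step 3 — invert S. det(S) = 2.3·5.8 - (-2.05)² = 9.1375.
  S^{-1} = (1/det) · [[d, -b], [-b, a]] = [[0.6347, 0.2244],
 [0.2244, 0.2517]].

Step 4 — quadratic form (x̄ - mu_0)^T · S^{-1} · (x̄ - mu_0):
  S^{-1} · (x̄ - mu_0) = (-0.1259, 0.5417),
  (x̄ - mu_0)^T · [...] = (-1.4)·(-0.1259) + (3.4)·(0.5417) = 2.0181.

Step 5 — scale by n: T² = 5 · 2.0181 = 10.0903.

T² ≈ 10.0903


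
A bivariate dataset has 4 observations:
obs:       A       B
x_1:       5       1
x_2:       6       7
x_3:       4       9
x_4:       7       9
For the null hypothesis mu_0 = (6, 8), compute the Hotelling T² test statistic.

Step 1 — sample mean vector:
  mean(A) = (5 + 6 + 4 + 7) / 4 = 22/4 = 5.5
  mean(B) = (1 + 7 + 9 + 9) / 4 = 26/4 = 6.5
  x̄ = (5.5, 6.5),  deviation x̄ - mu_0 = (5.5, 6.5) - (6, 8) = (-0.5, -1.5).

Step 2 — sample covariance matrix, S[i,j] = (1/(n-1)) · Σ_k (x_{k,i} - mean_i) · (x_{k,j} - mean_j), divisor n-1 = 3:
  S[A,A] = ((-0.5)·(-0.5) + (0.5)·(0.5) + (-1.5)·(-1.5) + (1.5)·(1.5)) / 3 = 5/3 = 1.6667
  S[A,B] = ((-0.5)·(-5.5) + (0.5)·(0.5) + (-1.5)·(2.5) + (1.5)·(2.5)) / 3 = 3/3 = 1
  S[B,B] = ((-5.5)·(-5.5) + (0.5)·(0.5) + (2.5)·(2.5) + (2.5)·(2.5)) / 3 = 43/3 = 14.3333
  S = [[1.6667, 1],
 [1, 14.3333]].

Step 3 — invert S. det(S) = 1.6667·14.3333 - (1)² = 22.8889.
  S^{-1} = (1/det) · [[d, -b], [-b, a]] = [[0.6262, -0.0437],
 [-0.0437, 0.0728]].

Step 4 — quadratic form (x̄ - mu_0)^T · S^{-1} · (x̄ - mu_0):
  S^{-1} · (x̄ - mu_0) = (-0.2476, -0.0874),
  (x̄ - mu_0)^T · [...] = (-0.5)·(-0.2476) + (-1.5)·(-0.0874) = 0.2549.

Step 5 — scale by n: T² = 4 · 0.2549 = 1.0194.

T² ≈ 1.0194


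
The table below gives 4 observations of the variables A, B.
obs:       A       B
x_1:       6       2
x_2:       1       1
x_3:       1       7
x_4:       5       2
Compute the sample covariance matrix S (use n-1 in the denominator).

Step 1 — column means:
  mean(A) = (6 + 1 + 1 + 5) / 4 = 13/4 = 3.25
  mean(B) = (2 + 1 + 7 + 2) / 4 = 12/4 = 3

Step 2 — sample covariance S[i,j] = (1/(n-1)) · Σ_k (x_{k,i} - mean_i) · (x_{k,j} - mean_j), with n-1 = 3.
  S[A,A] = ((2.75)·(2.75) + (-2.25)·(-2.25) + (-2.25)·(-2.25) + (1.75)·(1.75)) / 3 = 20.75/3 = 6.9167
  S[A,B] = ((2.75)·(-1) + (-2.25)·(-2) + (-2.25)·(4) + (1.75)·(-1)) / 3 = -9/3 = -3
  S[B,B] = ((-1)·(-1) + (-2)·(-2) + (4)·(4) + (-1)·(-1)) / 3 = 22/3 = 7.3333

S is symmetric (S[j,i] = S[i,j]). Assembling:

S = [[6.9167, -3],
 [-3, 7.3333]]


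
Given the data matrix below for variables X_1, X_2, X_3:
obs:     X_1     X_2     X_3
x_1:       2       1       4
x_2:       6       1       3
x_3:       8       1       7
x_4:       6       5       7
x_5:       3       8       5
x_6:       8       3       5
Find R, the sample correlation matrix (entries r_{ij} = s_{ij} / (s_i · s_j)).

Step 1 — column means:
  mean(X_1) = (2 + 6 + 8 + 6 + 3 + 8) / 6 = 33/6 = 5.5
  mean(X_2) = (1 + 1 + 1 + 5 + 8 + 3) / 6 = 19/6 = 3.1667
  mean(X_3) = (4 + 3 + 7 + 7 + 5 + 5) / 6 = 31/6 = 5.1667

Step 2 — sample variances and covariances s[i,j] = (1/(n-1)) · Σ_k (x_{k,i} - mean_i) · (x_{k,j} - mean_j), with n-1 = 5:
  s[X_1,X_1] = ((-3.5)·(-3.5) + (0.5)·(0.5) + (2.5)·(2.5) + (0.5)·(0.5) + (-2.5)·(-2.5) + (2.5)·(2.5)) / 5 = 31.5/5 = 6.3
  s[X_1,X_2] = ((-3.5)·(-2.1667) + (0.5)·(-2.1667) + (2.5)·(-2.1667) + (0.5)·(1.8333) + (-2.5)·(4.8333) + (2.5)·(-0.1667)) / 5 = -10.5/5 = -2.1
  s[X_1,X_3] = ((-3.5)·(-1.1667) + (0.5)·(-2.1667) + (2.5)·(1.8333) + (0.5)·(1.8333) + (-2.5)·(-0.1667) + (2.5)·(-0.1667)) / 5 = 8.5/5 = 1.7
  s[X_2,X_2] = ((-2.1667)·(-2.1667) + (-2.1667)·(-2.1667) + (-2.1667)·(-2.1667) + (1.8333)·(1.8333) + (4.8333)·(4.8333) + (-0.1667)·(-0.1667)) / 5 = 40.8333/5 = 8.1667
  s[X_2,X_3] = ((-2.1667)·(-1.1667) + (-2.1667)·(-2.1667) + (-2.1667)·(1.8333) + (1.8333)·(1.8333) + (4.8333)·(-0.1667) + (-0.1667)·(-0.1667)) / 5 = 5.8333/5 = 1.1667
  s[X_3,X_3] = ((-1.1667)·(-1.1667) + (-2.1667)·(-2.1667) + (1.8333)·(1.8333) + (1.8333)·(1.8333) + (-0.1667)·(-0.1667) + (-0.1667)·(-0.1667)) / 5 = 12.8333/5 = 2.5667
  Sample standard deviations s_i = √(s[i,i]):
  s(X_1) = √(6.3) = 2.51
  s(X_2) = √(8.1667) = 2.8577
  s(X_3) = √(2.5667) = 1.6021

Step 3 — r_{ij} = s_{ij} / (s_i · s_j):
  r[X_1,X_1] = 1 (diagonal).
  r[X_1,X_2] = -2.1 / (2.51 · 2.8577) = -2.1 / 7.1729 = -0.2928
  r[X_1,X_3] = 1.7 / (2.51 · 1.6021) = 1.7 / 4.0212 = 0.4228
  r[X_2,X_2] = 1 (diagonal).
  r[X_2,X_3] = 1.1667 / (2.8577 · 1.6021) = 1.1667 / 4.5783 = 0.2548
  r[X_3,X_3] = 1 (diagonal).

R is symmetric with unit diagonal. Assembling:

R = [[1, -0.2928, 0.4228],
 [-0.2928, 1, 0.2548],
 [0.4228, 0.2548, 1]]


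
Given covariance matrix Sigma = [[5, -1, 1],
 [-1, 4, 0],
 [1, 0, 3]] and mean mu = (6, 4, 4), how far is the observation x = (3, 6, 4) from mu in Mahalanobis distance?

Step 1 — centre the observation: (x - mu) = (-3, 2, 0).

Step 2 — invert Sigma (cofactor / det for 3×3, or solve directly):
  Sigma^{-1} = [[0.2264, 0.0566, -0.0755],
 [0.0566, 0.2642, -0.0189],
 [-0.0755, -0.0189, 0.3585]].

Step 3 — form the quadratic (x - mu)^T · Sigma^{-1} · (x - mu):
  Sigma^{-1} · (x - mu) = (-0.566, 0.3585, 0.1887).
  (x - mu)^T · [Sigma^{-1} · (x - mu)] = (-3)·(-0.566) + (2)·(0.3585) + (0)·(0.1887) = 2.4151.

Step 4 — take square root: d = √(2.4151) ≈ 1.5541.

d(x, mu) = √(2.4151) ≈ 1.5541


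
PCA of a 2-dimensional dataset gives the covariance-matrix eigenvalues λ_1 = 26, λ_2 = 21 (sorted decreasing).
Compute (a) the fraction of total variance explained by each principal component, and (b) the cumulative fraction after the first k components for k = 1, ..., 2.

Step 1 — total variance = trace(Sigma) = Σ λ_i = 26 + 21 = 47.

Step 2 — fraction explained by component i = λ_i / Σ λ:
  PC1: 26/47 = 0.5532
  PC2: 21/47 = 0.4468

Step 3 — cumulative fraction after k components = (λ_1 + ... + λ_k) / Σ λ:
  k = 1: 26/47 = 0.5532
  k = 2: (26 + 21)/47 = 47/47 = 1

Summary (fraction, with percent):

explained: PC1 0.5532 (55.32%), PC2 0.4468 (44.68%);  cumulative: 0.5532, 1


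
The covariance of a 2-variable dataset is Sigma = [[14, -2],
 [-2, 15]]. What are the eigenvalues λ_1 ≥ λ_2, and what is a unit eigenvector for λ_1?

Step 1 — characteristic polynomial of 2×2 Sigma:
  det(Sigma - λI) = λ² - trace · λ + det = 0.
  trace = 14 + 15 = 29, det = 14·15 - (-2)² = 206.
Step 2 — discriminant:
  Δ = trace² - 4·det = 841 - 824 = 17.
Step 3 — eigenvalues:
  λ = (trace ± √Δ)/2 = (29 ± 4.1231)/2,
  λ_1 = 16.5616,  λ_2 = 12.4384.

Step 4 — unit eigenvector for λ_1: solve (Sigma - λ_1 I)v = 0. First row:
  (14 - 16.5616)·v_x + (-2)·v_y = 0, i.e. (-2.5616)·v_x + (-2)·v_y = 0,
  so v ∝ (b, λ_1 - a) = (-2, 2.5616); multiply by -1 so the first entry is positive: u = (2, -2.5616).
  ||u|| = √((2)² + (-2.5616)²) = √(10.5616) ≈ 3.2499,
  v_1 = u/||u|| ≈ (0.6154, -0.7882) (||v_1|| = 1).

λ_1 = 16.5616,  λ_2 = 12.4384;  v_1 ≈ (0.6154, -0.7882)


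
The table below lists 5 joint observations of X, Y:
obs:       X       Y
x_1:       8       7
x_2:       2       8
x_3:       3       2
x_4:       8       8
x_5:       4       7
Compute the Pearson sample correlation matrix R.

Step 1 — column means:
  mean(X) = (8 + 2 + 3 + 8 + 4) / 5 = 25/5 = 5
  mean(Y) = (7 + 8 + 2 + 8 + 7) / 5 = 32/5 = 6.4

Step 2 — sample variances and covariances s[i,j] = (1/(n-1)) · Σ_k (x_{k,i} - mean_i) · (x_{k,j} - mean_j), with n-1 = 4:
  s[X,X] = ((3)·(3) + (-3)·(-3) + (-2)·(-2) + (3)·(3) + (-1)·(-1)) / 4 = 32/4 = 8
  s[X,Y] = ((3)·(0.6) + (-3)·(1.6) + (-2)·(-4.4) + (3)·(1.6) + (-1)·(0.6)) / 4 = 10/4 = 2.5
  s[Y,Y] = ((0.6)·(0.6) + (1.6)·(1.6) + (-4.4)·(-4.4) + (1.6)·(1.6) + (0.6)·(0.6)) / 4 = 25.2/4 = 6.3
  Sample standard deviations s_i = √(s[i,i]):
  s(X) = √(8) = 2.8284
  s(Y) = √(6.3) = 2.51

Step 3 — r_{ij} = s_{ij} / (s_i · s_j):
  r[X,X] = 1 (diagonal).
  r[X,Y] = 2.5 / (2.8284 · 2.51) = 2.5 / 7.0993 = 0.3521
  r[Y,Y] = 1 (diagonal).

R is symmetric with unit diagonal. Assembling:

R = [[1, 0.3521],
 [0.3521, 1]]


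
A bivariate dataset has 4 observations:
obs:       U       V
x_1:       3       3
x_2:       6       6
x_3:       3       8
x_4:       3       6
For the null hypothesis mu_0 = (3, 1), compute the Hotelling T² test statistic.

Step 1 — sample mean vector:
  mean(U) = (3 + 6 + 3 + 3) / 4 = 15/4 = 3.75
  mean(V) = (3 + 6 + 8 + 6) / 4 = 23/4 = 5.75
  x̄ = (3.75, 5.75),  deviation x̄ - mu_0 = (3.75, 5.75) - (3, 1) = (0.75, 4.75).

Step 2 — sample covariance matrix, S[i,j] = (1/(n-1)) · Σ_k (x_{k,i} - mean_i) · (x_{k,j} - mean_j), divisor n-1 = 3:
  S[U,U] = ((-0.75)·(-0.75) + (2.25)·(2.25) + (-0.75)·(-0.75) + (-0.75)·(-0.75)) / 3 = 6.75/3 = 2.25
  S[U,V] = ((-0.75)·(-2.75) + (2.25)·(0.25) + (-0.75)·(2.25) + (-0.75)·(0.25)) / 3 = 0.75/3 = 0.25
  S[V,V] = ((-2.75)·(-2.75) + (0.25)·(0.25) + (2.25)·(2.25) + (0.25)·(0.25)) / 3 = 12.75/3 = 4.25
  S = [[2.25, 0.25],
 [0.25, 4.25]].

Step 3 — invert S. det(S) = 2.25·4.25 - (0.25)² = 9.5.
  S^{-1} = (1/det) · [[d, -b], [-b, a]] = [[0.4474, -0.0263],
 [-0.0263, 0.2368]].

Step 4 — quadratic form (x̄ - mu_0)^T · S^{-1} · (x̄ - mu_0):
  S^{-1} · (x̄ - mu_0) = (0.2105, 1.1053),
  (x̄ - mu_0)^T · [...] = (0.75)·(0.2105) + (4.75)·(1.1053) = 5.4079.

Step 5 — scale by n: T² = 4 · 5.4079 = 21.6316.

T² ≈ 21.6316


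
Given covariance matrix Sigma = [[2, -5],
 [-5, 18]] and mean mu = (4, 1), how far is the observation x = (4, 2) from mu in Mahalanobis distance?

Step 1 — centre the observation: (x - mu) = (0, 1).

Step 2 — invert Sigma. det(Sigma) = 2·18 - (-5)² = 11.
  Sigma^{-1} = (1/det) · [[d, -b], [-b, a]] = [[1.6364, 0.4545],
 [0.4545, 0.1818]].

Step 3 — form the quadratic (x - mu)^T · Sigma^{-1} · (x - mu):
  Sigma^{-1} · (x - mu) = (0.4545, 0.1818).
  (x - mu)^T · [Sigma^{-1} · (x - mu)] = (0)·(0.4545) + (1)·(0.1818) = 0.1818.

Step 4 — take square root: d = √(0.1818) ≈ 0.4264.

d(x, mu) = √(0.1818) ≈ 0.4264


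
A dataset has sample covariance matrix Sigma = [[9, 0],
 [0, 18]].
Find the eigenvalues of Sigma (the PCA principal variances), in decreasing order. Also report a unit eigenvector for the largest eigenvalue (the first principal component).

Step 1 — characteristic polynomial of 2×2 Sigma:
  det(Sigma - λI) = λ² - trace · λ + det = 0.
  trace = 9 + 18 = 27, det = 9·18 - (0)² = 162.
Step 2 — discriminant:
  Δ = trace² - 4·det = 729 - 648 = 81.
Step 3 — eigenvalues:
  λ = (trace ± √Δ)/2 = (27 ± 9)/2,
  λ_1 = 18,  λ_2 = 9.

Step 4 — unit eigenvector for λ_1: Sigma is diagonal, so its eigenvectors are the coordinate axes. λ_1 = 18 is the diagonal entry on the second coordinate axis, hence
  v_1 = (0, 1) (||v_1|| = 1).

λ_1 = 18,  λ_2 = 9;  v_1 ≈ (0, 1)


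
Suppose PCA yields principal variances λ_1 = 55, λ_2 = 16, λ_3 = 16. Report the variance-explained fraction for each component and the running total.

Step 1 — total variance = trace(Sigma) = Σ λ_i = 55 + 16 + 16 = 87.

Step 2 — fraction explained by component i = λ_i / Σ λ:
  PC1: 55/87 = 0.6322
  PC2: 16/87 = 0.1839
  PC3: 16/87 = 0.1839

Step 3 — cumulative fraction after k components = (λ_1 + ... + λ_k) / Σ λ:
  k = 1: 55/87 = 0.6322
  k = 2: (55 + 16)/87 = 71/87 = 0.8161
  k = 3: (55 + 16 + 16)/87 = 87/87 = 1

Summary (fraction, with percent):

explained: PC1 0.6322 (63.22%), PC2 0.1839 (18.39%), PC3 0.1839 (18.39%);  cumulative: 0.6322, 0.8161, 1


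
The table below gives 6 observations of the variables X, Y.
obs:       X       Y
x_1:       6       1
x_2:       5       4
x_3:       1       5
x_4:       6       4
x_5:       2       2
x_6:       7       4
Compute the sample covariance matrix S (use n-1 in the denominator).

Step 1 — column means:
  mean(X) = (6 + 5 + 1 + 6 + 2 + 7) / 6 = 27/6 = 4.5
  mean(Y) = (1 + 4 + 5 + 4 + 2 + 4) / 6 = 20/6 = 3.3333

Step 2 — sample covariance S[i,j] = (1/(n-1)) · Σ_k (x_{k,i} - mean_i) · (x_{k,j} - mean_j), with n-1 = 5.
  S[X,X] = ((1.5)·(1.5) + (0.5)·(0.5) + (-3.5)·(-3.5) + (1.5)·(1.5) + (-2.5)·(-2.5) + (2.5)·(2.5)) / 5 = 29.5/5 = 5.9
  S[X,Y] = ((1.5)·(-2.3333) + (0.5)·(0.6667) + (-3.5)·(1.6667) + (1.5)·(0.6667) + (-2.5)·(-1.3333) + (2.5)·(0.6667)) / 5 = -3/5 = -0.6
  S[Y,Y] = ((-2.3333)·(-2.3333) + (0.6667)·(0.6667) + (1.6667)·(1.6667) + (0.6667)·(0.6667) + (-1.3333)·(-1.3333) + (0.6667)·(0.6667)) / 5 = 11.3333/5 = 2.2667

S is symmetric (S[j,i] = S[i,j]). Assembling:

S = [[5.9, -0.6],
 [-0.6, 2.2667]]


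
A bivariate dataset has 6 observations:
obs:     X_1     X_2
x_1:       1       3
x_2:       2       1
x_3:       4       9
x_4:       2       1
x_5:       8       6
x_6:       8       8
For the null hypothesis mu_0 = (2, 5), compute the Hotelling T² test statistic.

Step 1 — sample mean vector:
  mean(X_1) = (1 + 2 + 4 + 2 + 8 + 8) / 6 = 25/6 = 4.1667
  mean(X_2) = (3 + 1 + 9 + 1 + 6 + 8) / 6 = 28/6 = 4.6667
  x̄ = (4.1667, 4.6667),  deviation x̄ - mu_0 = (4.1667, 4.6667) - (2, 5) = (2.1667, -0.3333).

Step 2 — sample covariance matrix, S[i,j] = (1/(n-1)) · Σ_k (x_{k,i} - mean_i) · (x_{k,j} - mean_j), divisor n-1 = 5:
  S[X_1,X_1] = ((-3.1667)·(-3.1667) + (-2.1667)·(-2.1667) + (-0.1667)·(-0.1667) + (-2.1667)·(-2.1667) + (3.8333)·(3.8333) + (3.8333)·(3.8333)) / 5 = 48.8333/5 = 9.7667
  S[X_1,X_2] = ((-3.1667)·(-1.6667) + (-2.1667)·(-3.6667) + (-0.1667)·(4.3333) + (-2.1667)·(-3.6667) + (3.8333)·(1.3333) + (3.8333)·(3.3333)) / 5 = 38.3333/5 = 7.6667
  S[X_2,X_2] = ((-1.6667)·(-1.6667) + (-3.6667)·(-3.6667) + (4.3333)·(4.3333) + (-3.6667)·(-3.6667) + (1.3333)·(1.3333) + (3.3333)·(3.3333)) / 5 = 61.3333/5 = 12.2667
  S = [[9.7667, 7.6667],
 [7.6667, 12.2667]].

Step 3 — invert S. det(S) = 9.7667·12.2667 - (7.6667)² = 61.0267.
  S^{-1} = (1/det) · [[d, -b], [-b, a]] = [[0.201, -0.1256],
 [-0.1256, 0.16]].

Step 4 — quadratic form (x̄ - mu_0)^T · S^{-1} · (x̄ - mu_0):
  S^{-1} · (x̄ - mu_0) = (0.4774, -0.3255),
  (x̄ - mu_0)^T · [...] = (2.1667)·(0.4774) + (-0.3333)·(-0.3255) = 1.1429.

Step 5 — scale by n: T² = 6 · 1.1429 = 6.8571.

T² ≈ 6.8571


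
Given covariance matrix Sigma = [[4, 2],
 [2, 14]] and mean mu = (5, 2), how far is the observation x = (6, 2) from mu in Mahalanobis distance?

Step 1 — centre the observation: (x - mu) = (1, 0).

Step 2 — invert Sigma. det(Sigma) = 4·14 - (2)² = 52.
  Sigma^{-1} = (1/det) · [[d, -b], [-b, a]] = [[0.2692, -0.0385],
 [-0.0385, 0.0769]].

Step 3 — form the quadratic (x - mu)^T · Sigma^{-1} · (x - mu):
  Sigma^{-1} · (x - mu) = (0.2692, -0.0385).
  (x - mu)^T · [Sigma^{-1} · (x - mu)] = (1)·(0.2692) + (0)·(-0.0385) = 0.2692.

Step 4 — take square root: d = √(0.2692) ≈ 0.5189.

d(x, mu) = √(0.2692) ≈ 0.5189


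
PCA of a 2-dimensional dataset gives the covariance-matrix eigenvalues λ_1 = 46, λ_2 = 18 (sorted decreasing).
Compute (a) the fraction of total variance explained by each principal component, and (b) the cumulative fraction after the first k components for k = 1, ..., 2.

Step 1 — total variance = trace(Sigma) = Σ λ_i = 46 + 18 = 64.

Step 2 — fraction explained by component i = λ_i / Σ λ:
  PC1: 46/64 = 0.7188
  PC2: 18/64 = 0.2812

Step 3 — cumulative fraction after k components = (λ_1 + ... + λ_k) / Σ λ:
  k = 1: 46/64 = 0.7188
  k = 2: (46 + 18)/64 = 64/64 = 1

Summary (fraction, with percent):

explained: PC1 0.7188 (71.88%), PC2 0.2812 (28.12%);  cumulative: 0.7188, 1


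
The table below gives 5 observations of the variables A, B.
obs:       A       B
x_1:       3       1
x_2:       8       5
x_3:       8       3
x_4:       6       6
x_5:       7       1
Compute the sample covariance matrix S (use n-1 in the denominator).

Step 1 — column means:
  mean(A) = (3 + 8 + 8 + 6 + 7) / 5 = 32/5 = 6.4
  mean(B) = (1 + 5 + 3 + 6 + 1) / 5 = 16/5 = 3.2

Step 2 — sample covariance S[i,j] = (1/(n-1)) · Σ_k (x_{k,i} - mean_i) · (x_{k,j} - mean_j), with n-1 = 4.
  S[A,A] = ((-3.4)·(-3.4) + (1.6)·(1.6) + (1.6)·(1.6) + (-0.4)·(-0.4) + (0.6)·(0.6)) / 4 = 17.2/4 = 4.3
  S[A,B] = ((-3.4)·(-2.2) + (1.6)·(1.8) + (1.6)·(-0.2) + (-0.4)·(2.8) + (0.6)·(-2.2)) / 4 = 7.6/4 = 1.9
  S[B,B] = ((-2.2)·(-2.2) + (1.8)·(1.8) + (-0.2)·(-0.2) + (2.8)·(2.8) + (-2.2)·(-2.2)) / 4 = 20.8/4 = 5.2

S is symmetric (S[j,i] = S[i,j]). Assembling:

S = [[4.3, 1.9],
 [1.9, 5.2]]


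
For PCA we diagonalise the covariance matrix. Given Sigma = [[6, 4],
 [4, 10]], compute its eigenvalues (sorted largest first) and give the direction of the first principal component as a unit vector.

Step 1 — characteristic polynomial of 2×2 Sigma:
  det(Sigma - λI) = λ² - trace · λ + det = 0.
  trace = 6 + 10 = 16, det = 6·10 - (4)² = 44.
Step 2 — discriminant:
  Δ = trace² - 4·det = 256 - 176 = 80.
Step 3 — eigenvalues:
  λ = (trace ± √Δ)/2 = (16 ± 8.9443)/2,
  λ_1 = 12.4721,  λ_2 = 3.5279.

Step 4 — unit eigenvector for λ_1: solve (Sigma - λ_1 I)v = 0. First row:
  (6 - 12.4721)·v_x + (4)·v_y = 0, i.e. (-6.4721)·v_x + (4)·v_y = 0,
  so v ∝ (b, λ_1 - a) = (4, 6.4721) = u.
  ||u|| = √((4)² + (6.4721)²) = √(57.8885) ≈ 7.6085,
  v_1 = u/||u|| ≈ (0.5257, 0.8507) (||v_1|| = 1).

λ_1 = 12.4721,  λ_2 = 3.5279;  v_1 ≈ (0.5257, 0.8507)


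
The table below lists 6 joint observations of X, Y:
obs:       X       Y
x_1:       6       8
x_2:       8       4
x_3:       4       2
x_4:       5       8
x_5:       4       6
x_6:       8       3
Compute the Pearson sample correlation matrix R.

Step 1 — column means:
  mean(X) = (6 + 8 + 4 + 5 + 4 + 8) / 6 = 35/6 = 5.8333
  mean(Y) = (8 + 4 + 2 + 8 + 6 + 3) / 6 = 31/6 = 5.1667

Step 2 — sample variances and covariances s[i,j] = (1/(n-1)) · Σ_k (x_{k,i} - mean_i) · (x_{k,j} - mean_j), with n-1 = 5:
  s[X,X] = ((0.1667)·(0.1667) + (2.1667)·(2.1667) + (-1.8333)·(-1.8333) + (-0.8333)·(-0.8333) + (-1.8333)·(-1.8333) + (2.1667)·(2.1667)) / 5 = 16.8333/5 = 3.3667
  s[X,Y] = ((0.1667)·(2.8333) + (2.1667)·(-1.1667) + (-1.8333)·(-3.1667) + (-0.8333)·(2.8333) + (-1.8333)·(0.8333) + (2.1667)·(-2.1667)) / 5 = -4.8333/5 = -0.9667
  s[Y,Y] = ((2.8333)·(2.8333) + (-1.1667)·(-1.1667) + (-3.1667)·(-3.1667) + (2.8333)·(2.8333) + (0.8333)·(0.8333) + (-2.1667)·(-2.1667)) / 5 = 32.8333/5 = 6.5667
  Sample standard deviations s_i = √(s[i,i]):
  s(X) = √(3.3667) = 1.8348
  s(Y) = √(6.5667) = 2.5626

Step 3 — r_{ij} = s_{ij} / (s_i · s_j):
  r[X,X] = 1 (diagonal).
  r[X,Y] = -0.9667 / (1.8348 · 2.5626) = -0.9667 / 4.7019 = -0.2056
  r[Y,Y] = 1 (diagonal).

R is symmetric with unit diagonal. Assembling:

R = [[1, -0.2056],
 [-0.2056, 1]]


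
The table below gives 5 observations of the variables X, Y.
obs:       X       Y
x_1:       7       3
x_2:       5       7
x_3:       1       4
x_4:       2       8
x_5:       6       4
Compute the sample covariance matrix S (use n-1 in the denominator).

Step 1 — column means:
  mean(X) = (7 + 5 + 1 + 2 + 6) / 5 = 21/5 = 4.2
  mean(Y) = (3 + 7 + 4 + 8 + 4) / 5 = 26/5 = 5.2

Step 2 — sample covariance S[i,j] = (1/(n-1)) · Σ_k (x_{k,i} - mean_i) · (x_{k,j} - mean_j), with n-1 = 4.
  S[X,X] = ((2.8)·(2.8) + (0.8)·(0.8) + (-3.2)·(-3.2) + (-2.2)·(-2.2) + (1.8)·(1.8)) / 4 = 26.8/4 = 6.7
  S[X,Y] = ((2.8)·(-2.2) + (0.8)·(1.8) + (-3.2)·(-1.2) + (-2.2)·(2.8) + (1.8)·(-1.2)) / 4 = -9.2/4 = -2.3
  S[Y,Y] = ((-2.2)·(-2.2) + (1.8)·(1.8) + (-1.2)·(-1.2) + (2.8)·(2.8) + (-1.2)·(-1.2)) / 4 = 18.8/4 = 4.7

S is symmetric (S[j,i] = S[i,j]). Assembling:

S = [[6.7, -2.3],
 [-2.3, 4.7]]


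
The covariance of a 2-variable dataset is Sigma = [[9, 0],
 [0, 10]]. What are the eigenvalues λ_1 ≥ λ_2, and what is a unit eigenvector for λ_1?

Step 1 — characteristic polynomial of 2×2 Sigma:
  det(Sigma - λI) = λ² - trace · λ + det = 0.
  trace = 9 + 10 = 19, det = 9·10 - (0)² = 90.
Step 2 — discriminant:
  Δ = trace² - 4·det = 361 - 360 = 1.
Step 3 — eigenvalues:
  λ = (trace ± √Δ)/2 = (19 ± 1)/2,
  λ_1 = 10,  λ_2 = 9.

Step 4 — unit eigenvector for λ_1: Sigma is diagonal, so its eigenvectors are the coordinate axes. λ_1 = 10 is the diagonal entry on the second coordinate axis, hence
  v_1 = (0, 1) (||v_1|| = 1).

λ_1 = 10,  λ_2 = 9;  v_1 ≈ (0, 1)


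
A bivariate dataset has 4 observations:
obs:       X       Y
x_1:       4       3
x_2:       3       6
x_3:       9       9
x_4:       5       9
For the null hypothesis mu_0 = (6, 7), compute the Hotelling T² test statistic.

Step 1 — sample mean vector:
  mean(X) = (4 + 3 + 9 + 5) / 4 = 21/4 = 5.25
  mean(Y) = (3 + 6 + 9 + 9) / 4 = 27/4 = 6.75
  x̄ = (5.25, 6.75),  deviation x̄ - mu_0 = (5.25, 6.75) - (6, 7) = (-0.75, -0.25).

Step 2 — sample covariance matrix, S[i,j] = (1/(n-1)) · Σ_k (x_{k,i} - mean_i) · (x_{k,j} - mean_j), divisor n-1 = 3:
  S[X,X] = ((-1.25)·(-1.25) + (-2.25)·(-2.25) + (3.75)·(3.75) + (-0.25)·(-0.25)) / 3 = 20.75/3 = 6.9167
  S[X,Y] = ((-1.25)·(-3.75) + (-2.25)·(-0.75) + (3.75)·(2.25) + (-0.25)·(2.25)) / 3 = 14.25/3 = 4.75
  S[Y,Y] = ((-3.75)·(-3.75) + (-0.75)·(-0.75) + (2.25)·(2.25) + (2.25)·(2.25)) / 3 = 24.75/3 = 8.25
  S = [[6.9167, 4.75],
 [4.75, 8.25]].

Step 3 — invert S. det(S) = 6.9167·8.25 - (4.75)² = 34.5.
  S^{-1} = (1/det) · [[d, -b], [-b, a]] = [[0.2391, -0.1377],
 [-0.1377, 0.2005]].

Step 4 — quadratic form (x̄ - mu_0)^T · S^{-1} · (x̄ - mu_0):
  S^{-1} · (x̄ - mu_0) = (-0.1449, 0.0531),
  (x̄ - mu_0)^T · [...] = (-0.75)·(-0.1449) + (-0.25)·(0.0531) = 0.0954.

Step 5 — scale by n: T² = 4 · 0.0954 = 0.3816.

T² ≈ 0.3816


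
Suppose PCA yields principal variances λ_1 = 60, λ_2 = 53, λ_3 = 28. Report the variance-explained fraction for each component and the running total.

Step 1 — total variance = trace(Sigma) = Σ λ_i = 60 + 53 + 28 = 141.

Step 2 — fraction explained by component i = λ_i / Σ λ:
  PC1: 60/141 = 0.4255
  PC2: 53/141 = 0.3759
  PC3: 28/141 = 0.1986

Step 3 — cumulative fraction after k components = (λ_1 + ... + λ_k) / Σ λ:
  k = 1: 60/141 = 0.4255
  k = 2: (60 + 53)/141 = 113/141 = 0.8014
  k = 3: (60 + 53 + 28)/141 = 141/141 = 1

Summary (fraction, with percent):

explained: PC1 0.4255 (42.55%), PC2 0.3759 (37.59%), PC3 0.1986 (19.86%);  cumulative: 0.4255, 0.8014, 1


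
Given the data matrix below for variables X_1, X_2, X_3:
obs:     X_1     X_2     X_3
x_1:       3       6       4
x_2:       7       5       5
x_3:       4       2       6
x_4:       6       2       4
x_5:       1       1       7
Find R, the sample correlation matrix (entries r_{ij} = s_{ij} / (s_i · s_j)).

Step 1 — column means:
  mean(X_1) = (3 + 7 + 4 + 6 + 1) / 5 = 21/5 = 4.2
  mean(X_2) = (6 + 5 + 2 + 2 + 1) / 5 = 16/5 = 3.2
  mean(X_3) = (4 + 5 + 6 + 4 + 7) / 5 = 26/5 = 5.2

Step 2 — sample variances and covariances s[i,j] = (1/(n-1)) · Σ_k (x_{k,i} - mean_i) · (x_{k,j} - mean_j), with n-1 = 4:
  s[X_1,X_1] = ((-1.2)·(-1.2) + (2.8)·(2.8) + (-0.2)·(-0.2) + (1.8)·(1.8) + (-3.2)·(-3.2)) / 4 = 22.8/4 = 5.7
  s[X_1,X_2] = ((-1.2)·(2.8) + (2.8)·(1.8) + (-0.2)·(-1.2) + (1.8)·(-1.2) + (-3.2)·(-2.2)) / 4 = 6.8/4 = 1.7
  s[X_1,X_3] = ((-1.2)·(-1.2) + (2.8)·(-0.2) + (-0.2)·(0.8) + (1.8)·(-1.2) + (-3.2)·(1.8)) / 4 = -7.2/4 = -1.8
  s[X_2,X_2] = ((2.8)·(2.8) + (1.8)·(1.8) + (-1.2)·(-1.2) + (-1.2)·(-1.2) + (-2.2)·(-2.2)) / 4 = 18.8/4 = 4.7
  s[X_2,X_3] = ((2.8)·(-1.2) + (1.8)·(-0.2) + (-1.2)·(0.8) + (-1.2)·(-1.2) + (-2.2)·(1.8)) / 4 = -7.2/4 = -1.8
  s[X_3,X_3] = ((-1.2)·(-1.2) + (-0.2)·(-0.2) + (0.8)·(0.8) + (-1.2)·(-1.2) + (1.8)·(1.8)) / 4 = 6.8/4 = 1.7
  Sample standard deviations s_i = √(s[i,i]):
  s(X_1) = √(5.7) = 2.3875
  s(X_2) = √(4.7) = 2.1679
  s(X_3) = √(1.7) = 1.3038

Step 3 — r_{ij} = s_{ij} / (s_i · s_j):
  r[X_1,X_1] = 1 (diagonal).
  r[X_1,X_2] = 1.7 / (2.3875 · 2.1679) = 1.7 / 5.1759 = 0.3284
  r[X_1,X_3] = -1.8 / (2.3875 · 1.3038) = -1.8 / 3.1129 = -0.5782
  r[X_2,X_2] = 1 (diagonal).
  r[X_2,X_3] = -1.8 / (2.1679 · 1.3038) = -1.8 / 2.8267 = -0.6368
  r[X_3,X_3] = 1 (diagonal).

R is symmetric with unit diagonal. Assembling:

R = [[1, 0.3284, -0.5782],
 [0.3284, 1, -0.6368],
 [-0.5782, -0.6368, 1]]


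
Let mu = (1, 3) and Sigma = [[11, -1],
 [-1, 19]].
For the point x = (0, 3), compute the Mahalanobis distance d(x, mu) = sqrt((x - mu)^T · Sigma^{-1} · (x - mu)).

Step 1 — centre the observation: (x - mu) = (-1, 0).

Step 2 — invert Sigma. det(Sigma) = 11·19 - (-1)² = 208.
  Sigma^{-1} = (1/det) · [[d, -b], [-b, a]] = [[0.0913, 0.0048],
 [0.0048, 0.0529]].

Step 3 — form the quadratic (x - mu)^T · Sigma^{-1} · (x - mu):
  Sigma^{-1} · (x - mu) = (-0.0913, -0.0048).
  (x - mu)^T · [Sigma^{-1} · (x - mu)] = (-1)·(-0.0913) + (0)·(-0.0048) = 0.0913.

Step 4 — take square root: d = √(0.0913) ≈ 0.3022.

d(x, mu) = √(0.0913) ≈ 0.3022


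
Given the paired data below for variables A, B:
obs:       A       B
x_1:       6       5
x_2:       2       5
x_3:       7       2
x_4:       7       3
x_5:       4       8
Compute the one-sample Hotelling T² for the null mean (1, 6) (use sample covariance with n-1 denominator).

Step 1 — sample mean vector:
  mean(A) = (6 + 2 + 7 + 7 + 4) / 5 = 26/5 = 5.2
  mean(B) = (5 + 5 + 2 + 3 + 8) / 5 = 23/5 = 4.6
  x̄ = (5.2, 4.6),  deviation x̄ - mu_0 = (5.2, 4.6) - (1, 6) = (4.2, -1.4).

Step 2 — sample covariance matrix, S[i,j] = (1/(n-1)) · Σ_k (x_{k,i} - mean_i) · (x_{k,j} - mean_j), divisor n-1 = 4:
  S[A,A] = ((0.8)·(0.8) + (-3.2)·(-3.2) + (1.8)·(1.8) + (1.8)·(1.8) + (-1.2)·(-1.2)) / 4 = 18.8/4 = 4.7
  S[A,B] = ((0.8)·(0.4) + (-3.2)·(0.4) + (1.8)·(-2.6) + (1.8)·(-1.6) + (-1.2)·(3.4)) / 4 = -12.6/4 = -3.15
  S[B,B] = ((0.4)·(0.4) + (0.4)·(0.4) + (-2.6)·(-2.6) + (-1.6)·(-1.6) + (3.4)·(3.4)) / 4 = 21.2/4 = 5.3
  S = [[4.7, -3.15],
 [-3.15, 5.3]].

Step 3 — invert S. det(S) = 4.7·5.3 - (-3.15)² = 14.9875.
  S^{-1} = (1/det) · [[d, -b], [-b, a]] = [[0.3536, 0.2102],
 [0.2102, 0.3136]].

Step 4 — quadratic form (x̄ - mu_0)^T · S^{-1} · (x̄ - mu_0):
  S^{-1} · (x̄ - mu_0) = (1.191, 0.4437),
  (x̄ - mu_0)^T · [...] = (4.2)·(1.191) + (-1.4)·(0.4437) = 4.381.

Step 5 — scale by n: T² = 5 · 4.381 = 21.9049.

T² ≈ 21.9049


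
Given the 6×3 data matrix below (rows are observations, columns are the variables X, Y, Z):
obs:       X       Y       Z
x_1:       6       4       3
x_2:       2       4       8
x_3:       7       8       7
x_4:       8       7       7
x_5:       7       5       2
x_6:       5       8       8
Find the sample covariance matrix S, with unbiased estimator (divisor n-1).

Step 1 — column means:
  mean(X) = (6 + 2 + 7 + 8 + 7 + 5) / 6 = 35/6 = 5.8333
  mean(Y) = (4 + 4 + 8 + 7 + 5 + 8) / 6 = 36/6 = 6
  mean(Z) = (3 + 8 + 7 + 7 + 2 + 8) / 6 = 35/6 = 5.8333

Step 2 — sample covariance S[i,j] = (1/(n-1)) · Σ_k (x_{k,i} - mean_i) · (x_{k,j} - mean_j), with n-1 = 5.
  S[X,X] = ((0.1667)·(0.1667) + (-3.8333)·(-3.8333) + (1.1667)·(1.1667) + (2.1667)·(2.1667) + (1.1667)·(1.1667) + (-0.8333)·(-0.8333)) / 5 = 22.8333/5 = 4.5667
  S[X,Y] = ((0.1667)·(-2) + (-3.8333)·(-2) + (1.1667)·(2) + (2.1667)·(1) + (1.1667)·(-1) + (-0.8333)·(2)) / 5 = 9/5 = 1.8
  S[X,Z] = ((0.1667)·(-2.8333) + (-3.8333)·(2.1667) + (1.1667)·(1.1667) + (2.1667)·(1.1667) + (1.1667)·(-3.8333) + (-0.8333)·(2.1667)) / 5 = -11.1667/5 = -2.2333
  S[Y,Y] = ((-2)·(-2) + (-2)·(-2) + (2)·(2) + (1)·(1) + (-1)·(-1) + (2)·(2)) / 5 = 18/5 = 3.6
  S[Y,Z] = ((-2)·(-2.8333) + (-2)·(2.1667) + (2)·(1.1667) + (1)·(1.1667) + (-1)·(-3.8333) + (2)·(2.1667)) / 5 = 13/5 = 2.6
  S[Z,Z] = ((-2.8333)·(-2.8333) + (2.1667)·(2.1667) + (1.1667)·(1.1667) + (1.1667)·(1.1667) + (-3.8333)·(-3.8333) + (2.1667)·(2.1667)) / 5 = 34.8333/5 = 6.9667

S is symmetric (S[j,i] = S[i,j]). Assembling:

S = [[4.5667, 1.8, -2.2333],
 [1.8, 3.6, 2.6],
 [-2.2333, 2.6, 6.9667]]


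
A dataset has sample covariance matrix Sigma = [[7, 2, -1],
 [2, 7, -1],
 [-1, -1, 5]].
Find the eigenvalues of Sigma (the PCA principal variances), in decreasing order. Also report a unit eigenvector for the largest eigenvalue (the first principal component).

Step 1 — characteristic polynomial p(λ) = det(λI - Sigma) = λ³ - tr·λ² + c_1·λ - det, where tr = trace, c_1 = sum of the principal 2×2 minors, det = det(Sigma):
  tr = 7 + 7 + 5 = 19,
  c_1 = (7·7 - (2)²) + (7·5 - (-1)²) + (7·5 - (-1)²) = 45 + 34 + 34 = 113,
  det = 7·(7·5 - (-1)²) - (2)·((2)·5 - (-1)·(-1)) + (-1)·((2)·(-1) - 7·(-1)) = 7·(34) - (2)·(9) + (-1)·(5) = 215.
  So p(λ) = λ³ - 19λ² + 113λ - 215.
Step 2 — look for an integer root (rational root theorem: any rational root is an integer divisor of 215). Testing λ = 5:
  p(5) = 125 - 475 + 565 - 215 = 0  ✓
  Dividing out (λ - 5): p(λ) = (λ - 5)(λ² - 14λ + 43).
Step 3 — remaining eigenvalues from the quadratic λ² - 14λ + 43 = 0:
  Δ = 14² - 4·43 = 196 - 172 = 24,  λ = (14 ± √24)/2 = (14 ± 4.899)/2 ≈ 9.4495 or 4.5505.
  Sorted: λ_1 = 9.4495,  λ_2 = 5,  λ_3 = 4.5505  (check: sum = 19 = tr ✓).

Step 4 — unit eigenvector for λ_1 ≈ 9.4495: v spans the null space of (Sigma - λ_1 I), whose rows are
  r_1 = (-2.4495, 2, -1),  r_2 = (2, -2.4495, -1),  r_3 = (-1, -1, -4.4495).
  v is orthogonal to every row, so take v ∝ r_1 × r_2 = ((2)·(-1) - (-1)·(-2.4495), (-1)·(2) - (-2.4495)·(-1), (-2.4495)·(-2.4495) - (2)·(2)) ≈ (-4.4495, -4.4495, 2).
  Rescale (multiply by -1 so the first nonzero entry is positive): u = (4.4495, 4.4495, -2).
  ||u|| = √((4.4495)² + (4.4495)² + (-2)²) = √(43.5959) ≈ 6.6027,  v_1 = u/||u|| ≈ (0.6739, 0.6739, -0.3029) (||v_1|| = 1).

λ_1 = 9.4495,  λ_2 = 5,  λ_3 = 4.5505;  v_1 ≈ (0.6739, 0.6739, -0.3029)


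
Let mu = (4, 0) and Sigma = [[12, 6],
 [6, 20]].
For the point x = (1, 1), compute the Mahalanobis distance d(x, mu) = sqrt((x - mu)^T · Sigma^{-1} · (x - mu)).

Step 1 — centre the observation: (x - mu) = (-3, 1).

Step 2 — invert Sigma. det(Sigma) = 12·20 - (6)² = 204.
  Sigma^{-1} = (1/det) · [[d, -b], [-b, a]] = [[0.098, -0.0294],
 [-0.0294, 0.0588]].

Step 3 — form the quadratic (x - mu)^T · Sigma^{-1} · (x - mu):
  Sigma^{-1} · (x - mu) = (-0.3235, 0.1471).
  (x - mu)^T · [Sigma^{-1} · (x - mu)] = (-3)·(-0.3235) + (1)·(0.1471) = 1.1176.

Step 4 — take square root: d = √(1.1176) ≈ 1.0572.

d(x, mu) = √(1.1176) ≈ 1.0572


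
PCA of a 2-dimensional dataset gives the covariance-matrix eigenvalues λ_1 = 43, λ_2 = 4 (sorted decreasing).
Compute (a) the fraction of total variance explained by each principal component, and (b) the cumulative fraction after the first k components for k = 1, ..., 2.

Step 1 — total variance = trace(Sigma) = Σ λ_i = 43 + 4 = 47.

Step 2 — fraction explained by component i = λ_i / Σ λ:
  PC1: 43/47 = 0.9149
  PC2: 4/47 = 0.0851

Step 3 — cumulative fraction after k components = (λ_1 + ... + λ_k) / Σ λ:
  k = 1: 43/47 = 0.9149
  k = 2: (43 + 4)/47 = 47/47 = 1

Summary (fraction, with percent):

explained: PC1 0.9149 (91.49%), PC2 0.0851 (8.51%);  cumulative: 0.9149, 1


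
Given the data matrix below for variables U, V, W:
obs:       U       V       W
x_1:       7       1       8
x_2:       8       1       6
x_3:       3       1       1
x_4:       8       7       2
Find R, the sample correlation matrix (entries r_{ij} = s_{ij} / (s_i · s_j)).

Step 1 — column means:
  mean(U) = (7 + 8 + 3 + 8) / 4 = 26/4 = 6.5
  mean(V) = (1 + 1 + 1 + 7) / 4 = 10/4 = 2.5
  mean(W) = (8 + 6 + 1 + 2) / 4 = 17/4 = 4.25

Step 2 — sample variances and covariances s[i,j] = (1/(n-1)) · Σ_k (x_{k,i} - mean_i) · (x_{k,j} - mean_j), with n-1 = 3:
  s[U,U] = ((0.5)·(0.5) + (1.5)·(1.5) + (-3.5)·(-3.5) + (1.5)·(1.5)) / 3 = 17/3 = 5.6667
  s[U,V] = ((0.5)·(-1.5) + (1.5)·(-1.5) + (-3.5)·(-1.5) + (1.5)·(4.5)) / 3 = 9/3 = 3
  s[U,W] = ((0.5)·(3.75) + (1.5)·(1.75) + (-3.5)·(-3.25) + (1.5)·(-2.25)) / 3 = 12.5/3 = 4.1667
  s[V,V] = ((-1.5)·(-1.5) + (-1.5)·(-1.5) + (-1.5)·(-1.5) + (4.5)·(4.5)) / 3 = 27/3 = 9
  s[V,W] = ((-1.5)·(3.75) + (-1.5)·(1.75) + (-1.5)·(-3.25) + (4.5)·(-2.25)) / 3 = -13.5/3 = -4.5
  s[W,W] = ((3.75)·(3.75) + (1.75)·(1.75) + (-3.25)·(-3.25) + (-2.25)·(-2.25)) / 3 = 32.75/3 = 10.9167
  Sample standard deviations s_i = √(s[i,i]):
  s(U) = √(5.6667) = 2.3805
  s(V) = √(9) = 3
  s(W) = √(10.9167) = 3.304

Step 3 — r_{ij} = s_{ij} / (s_i · s_j):
  r[U,U] = 1 (diagonal).
  r[U,V] = 3 / (2.3805 · 3) = 3 / 7.1414 = 0.4201
  r[U,W] = 4.1667 / (2.3805 · 3.304) = 4.1667 / 7.8652 = 0.5298
  r[V,V] = 1 (diagonal).
  r[V,W] = -4.5 / (3 · 3.304) = -4.5 / 9.9121 = -0.454
  r[W,W] = 1 (diagonal).

R is symmetric with unit diagonal. Assembling:

R = [[1, 0.4201, 0.5298],
 [0.4201, 1, -0.454],
 [0.5298, -0.454, 1]]


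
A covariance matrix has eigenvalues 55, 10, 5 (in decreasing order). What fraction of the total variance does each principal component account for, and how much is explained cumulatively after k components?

Step 1 — total variance = trace(Sigma) = Σ λ_i = 55 + 10 + 5 = 70.

Step 2 — fraction explained by component i = λ_i / Σ λ:
  PC1: 55/70 = 0.7857
  PC2: 10/70 = 0.1429
  PC3: 5/70 = 0.0714

Step 3 — cumulative fraction after k components = (λ_1 + ... + λ_k) / Σ λ:
  k = 1: 55/70 = 0.7857
  k = 2: (55 + 10)/70 = 65/70 = 0.9286
  k = 3: (55 + 10 + 5)/70 = 70/70 = 1

Summary (fraction, with percent):

explained: PC1 0.7857 (78.57%), PC2 0.1429 (14.29%), PC3 0.0714 (7.14%);  cumulative: 0.7857, 0.9286, 1


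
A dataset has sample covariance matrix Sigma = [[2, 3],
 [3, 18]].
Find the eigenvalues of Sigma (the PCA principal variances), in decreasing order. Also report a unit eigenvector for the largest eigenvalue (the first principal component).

Step 1 — characteristic polynomial of 2×2 Sigma:
  det(Sigma - λI) = λ² - trace · λ + det = 0.
  trace = 2 + 18 = 20, det = 2·18 - (3)² = 27.
Step 2 — discriminant:
  Δ = trace² - 4·det = 400 - 108 = 292.
Step 3 — eigenvalues:
  λ = (trace ± √Δ)/2 = (20 ± 17.088)/2,
  λ_1 = 18.544,  λ_2 = 1.456.

Step 4 — unit eigenvector for λ_1: solve (Sigma - λ_1 I)v = 0. First row:
  (2 - 18.544)·v_x + (3)·v_y = 0, i.e. (-16.544)·v_x + (3)·v_y = 0,
  so v ∝ (b, λ_1 - a) = (3, 16.544) = u.
  ||u|| = √((3)² + (16.544)²) = √(282.7041) ≈ 16.8138,
  v_1 = u/||u|| ≈ (0.1784, 0.984) (||v_1|| = 1).

λ_1 = 18.544,  λ_2 = 1.456;  v_1 ≈ (0.1784, 0.984)


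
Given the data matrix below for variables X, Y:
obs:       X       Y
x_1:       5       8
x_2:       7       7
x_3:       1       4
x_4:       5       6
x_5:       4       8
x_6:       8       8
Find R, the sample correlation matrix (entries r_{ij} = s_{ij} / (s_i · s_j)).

Step 1 — column means:
  mean(X) = (5 + 7 + 1 + 5 + 4 + 8) / 6 = 30/6 = 5
  mean(Y) = (8 + 7 + 4 + 6 + 8 + 8) / 6 = 41/6 = 6.8333

Step 2 — sample variances and covariances s[i,j] = (1/(n-1)) · Σ_k (x_{k,i} - mean_i) · (x_{k,j} - mean_j), with n-1 = 5:
  s[X,X] = ((0)·(0) + (2)·(2) + (-4)·(-4) + (0)·(0) + (-1)·(-1) + (3)·(3)) / 5 = 30/5 = 6
  s[X,Y] = ((0)·(1.1667) + (2)·(0.1667) + (-4)·(-2.8333) + (0)·(-0.8333) + (-1)·(1.1667) + (3)·(1.1667)) / 5 = 14/5 = 2.8
  s[Y,Y] = ((1.1667)·(1.1667) + (0.1667)·(0.1667) + (-2.8333)·(-2.8333) + (-0.8333)·(-0.8333) + (1.1667)·(1.1667) + (1.1667)·(1.1667)) / 5 = 12.8333/5 = 2.5667
  Sample standard deviations s_i = √(s[i,i]):
  s(X) = √(6) = 2.4495
  s(Y) = √(2.5667) = 1.6021

Step 3 — r_{ij} = s_{ij} / (s_i · s_j):
  r[X,X] = 1 (diagonal).
  r[X,Y] = 2.8 / (2.4495 · 1.6021) = 2.8 / 3.9243 = 0.7135
  r[Y,Y] = 1 (diagonal).

R is symmetric with unit diagonal. Assembling:

R = [[1, 0.7135],
 [0.7135, 1]]


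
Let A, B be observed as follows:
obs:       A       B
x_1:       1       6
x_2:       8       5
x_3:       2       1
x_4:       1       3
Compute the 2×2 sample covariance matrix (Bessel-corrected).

Step 1 — column means:
  mean(A) = (1 + 8 + 2 + 1) / 4 = 12/4 = 3
  mean(B) = (6 + 5 + 1 + 3) / 4 = 15/4 = 3.75

Step 2 — sample covariance S[i,j] = (1/(n-1)) · Σ_k (x_{k,i} - mean_i) · (x_{k,j} - mean_j), with n-1 = 3.
  S[A,A] = ((-2)·(-2) + (5)·(5) + (-1)·(-1) + (-2)·(-2)) / 3 = 34/3 = 11.3333
  S[A,B] = ((-2)·(2.25) + (5)·(1.25) + (-1)·(-2.75) + (-2)·(-0.75)) / 3 = 6/3 = 2
  S[B,B] = ((2.25)·(2.25) + (1.25)·(1.25) + (-2.75)·(-2.75) + (-0.75)·(-0.75)) / 3 = 14.75/3 = 4.9167

S is symmetric (S[j,i] = S[i,j]). Assembling:

S = [[11.3333, 2],
 [2, 4.9167]]


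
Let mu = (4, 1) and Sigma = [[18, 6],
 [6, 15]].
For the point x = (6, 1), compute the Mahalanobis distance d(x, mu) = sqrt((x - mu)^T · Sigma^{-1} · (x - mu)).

Step 1 — centre the observation: (x - mu) = (2, 0).

Step 2 — invert Sigma. det(Sigma) = 18·15 - (6)² = 234.
  Sigma^{-1} = (1/det) · [[d, -b], [-b, a]] = [[0.0641, -0.0256],
 [-0.0256, 0.0769]].

Step 3 — form the quadratic (x - mu)^T · Sigma^{-1} · (x - mu):
  Sigma^{-1} · (x - mu) = (0.1282, -0.0513).
  (x - mu)^T · [Sigma^{-1} · (x - mu)] = (2)·(0.1282) + (0)·(-0.0513) = 0.2564.

Step 4 — take square root: d = √(0.2564) ≈ 0.5064.

d(x, mu) = √(0.2564) ≈ 0.5064


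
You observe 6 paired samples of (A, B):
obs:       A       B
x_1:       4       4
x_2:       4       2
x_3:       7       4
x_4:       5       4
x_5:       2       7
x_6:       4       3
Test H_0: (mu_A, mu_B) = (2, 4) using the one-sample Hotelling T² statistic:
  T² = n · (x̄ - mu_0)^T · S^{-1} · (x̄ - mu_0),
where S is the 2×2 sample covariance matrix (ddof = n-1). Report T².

Step 1 — sample mean vector:
  mean(A) = (4 + 4 + 7 + 5 + 2 + 4) / 6 = 26/6 = 4.3333
  mean(B) = (4 + 2 + 4 + 4 + 7 + 3) / 6 = 24/6 = 4
  x̄ = (4.3333, 4),  deviation x̄ - mu_0 = (4.3333, 4) - (2, 4) = (2.3333, 0).

Step 2 — sample covariance matrix, S[i,j] = (1/(n-1)) · Σ_k (x_{k,i} - mean_i) · (x_{k,j} - mean_j), divisor n-1 = 5:
  S[A,A] = ((-0.3333)·(-0.3333) + (-0.3333)·(-0.3333) + (2.6667)·(2.6667) + (0.6667)·(0.6667) + (-2.3333)·(-2.3333) + (-0.3333)·(-0.3333)) / 5 = 13.3333/5 = 2.6667
  S[A,B] = ((-0.3333)·(0) + (-0.3333)·(-2) + (2.6667)·(0) + (0.6667)·(0) + (-2.3333)·(3) + (-0.3333)·(-1)) / 5 = -6/5 = -1.2
  S[B,B] = ((0)·(0) + (-2)·(-2) + (0)·(0) + (0)·(0) + (3)·(3) + (-1)·(-1)) / 5 = 14/5 = 2.8
  S = [[2.6667, -1.2],
 [-1.2, 2.8]].

Step 3 — invert S. det(S) = 2.6667·2.8 - (-1.2)² = 6.0267.
  S^{-1} = (1/det) · [[d, -b], [-b, a]] = [[0.4646, 0.1991],
 [0.1991, 0.4425]].

Step 4 — quadratic form (x̄ - mu_0)^T · S^{-1} · (x̄ - mu_0):
  S^{-1} · (x̄ - mu_0) = (1.0841, 0.4646),
  (x̄ - mu_0)^T · [...] = (2.3333)·(1.0841) + (0)·(0.4646) = 2.5295.

Step 5 — scale by n: T² = 6 · 2.5295 = 15.177.

T² ≈ 15.177
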